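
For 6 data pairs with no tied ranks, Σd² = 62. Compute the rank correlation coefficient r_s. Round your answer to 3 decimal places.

-0.771

ρ = 1 − 6Σd² / [n(n²−1)] = 1 − 6×62 / (6×35)
  = 1 − 372/210 = 1 − 1.7714 ≈ -0.771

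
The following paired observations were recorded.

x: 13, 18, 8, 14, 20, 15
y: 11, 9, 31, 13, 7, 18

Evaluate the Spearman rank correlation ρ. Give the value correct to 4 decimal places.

Rank x: 2, 5, 1, 3, 6, 4
Rank y: 3, 2, 6, 4, 1, 5
d = rank(x) − rank(y): -1, 3, -5, -1, 5, -1; Σd² = 62
ρ = 1 − 6Σd² / [n(n²−1)] = 1 − 6×62 / (6×35) = 1 − 372/210 ≈ -0.7714

-0.7714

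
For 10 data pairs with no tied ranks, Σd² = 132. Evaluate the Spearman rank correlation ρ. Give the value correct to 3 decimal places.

0.200

ρ = 1 − 6Σd² / [n(n²−1)] = 1 − 6×132 / (10×99)
  = 1 − 792/990 = 1 − 0.8000 ≈ 0.200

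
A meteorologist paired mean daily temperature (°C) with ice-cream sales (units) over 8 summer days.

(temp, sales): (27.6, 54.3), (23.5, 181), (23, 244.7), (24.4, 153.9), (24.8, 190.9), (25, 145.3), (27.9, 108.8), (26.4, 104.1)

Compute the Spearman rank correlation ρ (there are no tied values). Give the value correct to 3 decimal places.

-0.857

Rank temp: 7, 2, 1, 3, 4, 5, 8, 6
Rank sales: 1, 6, 8, 5, 7, 4, 3, 2
d = rank(temp) − rank(sales): 6, -4, -7, -2, -3, 1, 5, 4; Σd² = 156
ρ = 1 − 6Σd² / [n(n²−1)] = 1 − 6×156 / (8×63) = 1 − 936/504 ≈ -0.857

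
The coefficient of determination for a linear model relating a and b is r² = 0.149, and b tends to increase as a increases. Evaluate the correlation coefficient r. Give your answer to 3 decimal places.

0.386

|r| = √0.149 = 0.386
The association is positive, so r = 0.386.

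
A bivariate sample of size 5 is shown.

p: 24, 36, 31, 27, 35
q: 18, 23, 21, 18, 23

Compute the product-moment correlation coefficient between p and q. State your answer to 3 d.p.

n = 5, Σp = 153, Σq = 103, Σp² = 4787, Σq² = 2147, Σpq = 3202
nΣpq − ΣpΣq = 16010 − 15759 = 251
nΣp² − (Σp)² = 23935 − 23409 = 526; nΣq² − (Σq)² = 10735 − 10609 = 126
r = 251 / √(526 × 126) = 251 / 257.4413 ≈ 0.975

0.975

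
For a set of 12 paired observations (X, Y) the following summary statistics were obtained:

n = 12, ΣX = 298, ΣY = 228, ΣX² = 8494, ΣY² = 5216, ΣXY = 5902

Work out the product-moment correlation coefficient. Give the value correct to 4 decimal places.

r = (nΣXY − ΣXΣY) / √[(nΣX² − (ΣX)²)(nΣY² − (ΣY)²)]
Numerator: 12×5902 − 298×228 = 2880
Denominator: √[(101928 − 88804)(62592 − 51984)] = √[13124 × 10608] = 11799.1267
r = 2880 / 11799.1267 ≈ 0.2441

0.2441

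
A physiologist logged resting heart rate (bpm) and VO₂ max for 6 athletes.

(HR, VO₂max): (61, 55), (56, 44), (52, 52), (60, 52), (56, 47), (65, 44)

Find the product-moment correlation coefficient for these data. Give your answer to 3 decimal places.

-0.141

n = 6, Σx = 350, Σy = 294, Σx² = 20522, Σy² = 14514, Σxy = 17135
nΣxy − ΣxΣy = 102810 − 102900 = -90
nΣx² − (Σx)² = 123132 − 122500 = 632; nΣy² − (Σy)² = 87084 − 86436 = 648
r = -90 / √(632 × 648) = -90 / 639.9500 ≈ -0.141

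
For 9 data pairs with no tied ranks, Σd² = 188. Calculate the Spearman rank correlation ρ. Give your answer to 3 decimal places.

ρ = 1 − 6Σd² / [n(n²−1)] = 1 − 6×188 / (9×80)
  = 1 − 1128/720 = 1 − 1.5667 ≈ -0.567

-0.567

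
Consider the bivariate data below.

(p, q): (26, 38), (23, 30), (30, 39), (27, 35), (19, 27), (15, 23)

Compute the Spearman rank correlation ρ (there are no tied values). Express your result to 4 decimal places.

Rank p: 4, 3, 6, 5, 2, 1
Rank q: 5, 3, 6, 4, 2, 1
d = rank(p) − rank(q): -1, 0, 0, 1, 0, 0; Σd² = 2
ρ = 1 − 6Σd² / [n(n²−1)] = 1 − 6×2 / (6×35) = 1 − 12/210 ≈ 0.9429

0.9429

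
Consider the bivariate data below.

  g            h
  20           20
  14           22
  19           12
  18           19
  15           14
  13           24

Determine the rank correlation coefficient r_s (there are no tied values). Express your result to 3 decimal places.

Rank g: 6, 2, 5, 4, 3, 1
Rank h: 4, 5, 1, 3, 2, 6
d = rank(g) − rank(h): 2, -3, 4, 1, 1, -5; Σd² = 56
ρ = 1 − 6Σd² / [n(n²−1)] = 1 − 6×56 / (6×35) = 1 − 336/210 ≈ -0.600

-0.600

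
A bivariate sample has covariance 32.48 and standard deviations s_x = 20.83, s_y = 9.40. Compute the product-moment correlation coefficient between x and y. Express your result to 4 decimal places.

r = Cov(x,y) / (s_x · s_y) = 32.48 / (20.83 × 9.40)
  = 32.48 / 195.8020 ≈ 0.1659

0.1659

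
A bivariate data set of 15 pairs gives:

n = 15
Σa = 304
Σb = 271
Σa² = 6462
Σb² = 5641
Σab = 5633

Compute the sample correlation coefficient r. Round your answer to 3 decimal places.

r = (nΣab − ΣaΣb) / √[(nΣa² − (Σa)²)(nΣb² − (Σb)²)]
Numerator: 15×5633 − 304×271 = 2111
Denominator: √[(96930 − 92416)(84615 − 73441)] = √[4514 × 11174] = 7102.0727
r = 2111 / 7102.0727 ≈ 0.297

0.297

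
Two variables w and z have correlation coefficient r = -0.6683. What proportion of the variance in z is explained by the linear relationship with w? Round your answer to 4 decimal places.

r² = (-0.6683)² = 0.4466

0.4466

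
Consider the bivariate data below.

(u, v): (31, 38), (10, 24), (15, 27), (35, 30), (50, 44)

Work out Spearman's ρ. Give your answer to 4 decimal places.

Rank u: 3, 1, 2, 4, 5
Rank v: 4, 1, 2, 3, 5
d = rank(u) − rank(v): -1, 0, 0, 1, 0; Σd² = 2
ρ = 1 − 6Σd² / [n(n²−1)] = 1 − 6×2 / (5×24) = 1 − 12/120 ≈ 0.9000

0.9000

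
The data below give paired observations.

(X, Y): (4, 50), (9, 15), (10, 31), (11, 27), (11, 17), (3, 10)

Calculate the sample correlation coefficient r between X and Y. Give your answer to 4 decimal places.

n = 6, ΣX = 48, ΣY = 150, ΣX² = 448, ΣY² = 4804, ΣXY = 1159
nΣXY − ΣXΣY = 6954 − 7200 = -246
nΣX² − (ΣX)² = 2688 − 2304 = 384; nΣY² − (ΣY)² = 28824 − 22500 = 6324
r = -246 / √(384 × 6324) = -246 / 1558.3376 ≈ -0.1579

-0.1579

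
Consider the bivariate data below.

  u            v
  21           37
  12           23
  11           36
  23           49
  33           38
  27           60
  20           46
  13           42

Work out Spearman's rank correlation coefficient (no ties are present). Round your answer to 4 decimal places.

Rank u: 5, 2, 1, 6, 8, 7, 4, 3
Rank v: 3, 1, 2, 7, 4, 8, 6, 5
d = rank(u) − rank(v): 2, 1, -1, -1, 4, -1, -2, -2; Σd² = 32
ρ = 1 − 6Σd² / [n(n²−1)] = 1 − 6×32 / (8×63) = 1 − 192/504 ≈ 0.6190

0.6190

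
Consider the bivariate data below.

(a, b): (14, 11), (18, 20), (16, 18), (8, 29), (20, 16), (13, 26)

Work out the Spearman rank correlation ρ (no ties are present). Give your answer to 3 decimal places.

-0.600

Rank a: 3, 5, 4, 1, 6, 2
Rank b: 1, 4, 3, 6, 2, 5
d = rank(a) − rank(b): 2, 1, 1, -5, 4, -3; Σd² = 56
ρ = 1 − 6Σd² / [n(n²−1)] = 1 − 6×56 / (6×35) = 1 − 336/210 ≈ -0.600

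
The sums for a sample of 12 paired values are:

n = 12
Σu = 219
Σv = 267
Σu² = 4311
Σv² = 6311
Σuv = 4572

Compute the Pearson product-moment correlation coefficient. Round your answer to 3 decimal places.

r = (nΣuv − ΣuΣv) / √[(nΣu² − (Σu)²)(nΣv² − (Σv)²)]
Numerator: 12×4572 − 219×267 = -3609
Denominator: √[(51732 − 47961)(75732 − 71289)] = √[3771 × 4443] = 4093.2326
r = -3609 / 4093.2326 ≈ -0.882

-0.882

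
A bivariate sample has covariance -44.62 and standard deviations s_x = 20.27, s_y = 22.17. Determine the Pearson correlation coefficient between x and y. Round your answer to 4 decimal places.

r = Cov(x,y) / (s_x · s_y) = -44.62 / (20.27 × 22.17)
  = -44.62 / 449.3859 ≈ -0.0993

-0.0993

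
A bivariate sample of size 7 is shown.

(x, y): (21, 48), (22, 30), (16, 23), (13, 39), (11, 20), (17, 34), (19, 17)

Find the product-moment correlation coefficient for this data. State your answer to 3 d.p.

n = 7, Σx = 119, Σy = 211, Σx² = 2121, Σy² = 7099, Σxy = 3664
nΣxy − ΣxΣy = 25648 − 25109 = 539
nΣx² − (Σx)² = 14847 − 14161 = 686; nΣy² − (Σy)² = 49693 − 44521 = 5172
r = 539 / √(686 × 5172) = 539 / 1883.6114 ≈ 0.286

0.286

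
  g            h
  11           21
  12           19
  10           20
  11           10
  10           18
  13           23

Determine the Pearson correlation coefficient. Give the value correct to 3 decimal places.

n = 6, Σg = 67, Σh = 111, Σg² = 755, Σh² = 2155, Σgh = 1248
nΣgh − ΣgΣh = 7488 − 7437 = 51
nΣg² − (Σg)² = 4530 − 4489 = 41; nΣh² − (Σh)² = 12930 − 12321 = 609
r = 51 / √(41 × 609) = 51 / 158.0158 ≈ 0.323

0.323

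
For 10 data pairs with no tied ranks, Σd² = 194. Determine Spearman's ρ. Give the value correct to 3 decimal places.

-0.176

ρ = 1 − 6Σd² / [n(n²−1)] = 1 − 6×194 / (10×99)
  = 1 − 1164/990 = 1 − 1.1758 ≈ -0.176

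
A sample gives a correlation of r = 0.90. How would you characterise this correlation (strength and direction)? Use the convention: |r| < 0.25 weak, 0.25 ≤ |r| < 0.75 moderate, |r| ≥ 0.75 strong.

strong positive

r = 0.90 > 0 so the relationship is positive.
|r| = 0.90, which falls in the strong range.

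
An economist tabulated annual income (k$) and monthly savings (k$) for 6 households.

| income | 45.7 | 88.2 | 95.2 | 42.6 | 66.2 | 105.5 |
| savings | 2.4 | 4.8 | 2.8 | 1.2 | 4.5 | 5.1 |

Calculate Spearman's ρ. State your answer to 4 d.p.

Rank income: 2, 4, 5, 1, 3, 6
Rank savings: 2, 5, 3, 1, 4, 6
d = rank(income) − rank(savings): 0, -1, 2, 0, -1, 0; Σd² = 6
ρ = 1 − 6Σd² / [n(n²−1)] = 1 − 6×6 / (6×35) = 1 − 36/210 ≈ 0.8286

0.8286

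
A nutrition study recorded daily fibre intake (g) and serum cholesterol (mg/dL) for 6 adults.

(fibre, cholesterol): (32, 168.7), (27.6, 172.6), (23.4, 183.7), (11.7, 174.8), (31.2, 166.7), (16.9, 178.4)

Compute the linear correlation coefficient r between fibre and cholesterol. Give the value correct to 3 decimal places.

-0.574

n = 6, Σx = 142.8, Σy = 1044.9, Σx² = 3729.26, Σy² = 182166.63, Σxy = 24721.9
nΣxy − ΣxΣy = 148331.4 − 149211.72 = -880.32
nΣx² − (Σx)² = 22375.56 − 20391.84 = 1983.72; nΣy² − (Σy)² = 1092999.78 − 1091816.01 = 1183.77
r = -880.32 / √(1983.72 × 1183.77) = -880.32 / 1532.4060 ≈ -0.574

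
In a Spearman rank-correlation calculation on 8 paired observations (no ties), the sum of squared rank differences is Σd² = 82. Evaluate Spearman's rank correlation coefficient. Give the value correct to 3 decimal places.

0.024

ρ = 1 − 6Σd² / [n(n²−1)] = 1 − 6×82 / (8×63)
  = 1 − 492/504 = 1 − 0.9762 ≈ 0.024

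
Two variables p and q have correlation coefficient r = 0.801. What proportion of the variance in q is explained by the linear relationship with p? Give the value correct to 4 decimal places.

0.6416

r² = (0.801)² = 0.6416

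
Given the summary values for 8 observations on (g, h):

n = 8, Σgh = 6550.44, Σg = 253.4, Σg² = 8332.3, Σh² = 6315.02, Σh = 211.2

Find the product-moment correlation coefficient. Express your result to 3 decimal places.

r = (nΣgh − ΣgΣh) / √[(nΣg² − (Σg)²)(nΣh² − (Σh)²)]
Numerator: 8×6550.44 − 253.4×211.2 = -1114.56
Denominator: √[(66658.4 − 64211.56)(50520.16 − 44605.44)] = √[2446.84 × 5914.72] = 3804.2573
r = -1114.56 / 3804.2573 ≈ -0.293

-0.293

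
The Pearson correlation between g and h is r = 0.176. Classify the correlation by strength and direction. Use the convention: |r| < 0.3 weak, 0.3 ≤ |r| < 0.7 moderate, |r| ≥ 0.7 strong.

r = 0.176 > 0 so the relationship is positive.
|r| = 0.176, which falls in the weak range.

weak positive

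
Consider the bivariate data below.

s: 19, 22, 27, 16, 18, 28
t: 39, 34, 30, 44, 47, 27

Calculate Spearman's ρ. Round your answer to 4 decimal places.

-0.9429

Rank s: 3, 4, 5, 1, 2, 6
Rank t: 4, 3, 2, 5, 6, 1
d = rank(s) − rank(t): -1, 1, 3, -4, -4, 5; Σd² = 68
ρ = 1 − 6Σd² / [n(n²−1)] = 1 − 6×68 / (6×35) = 1 − 408/210 ≈ -0.9429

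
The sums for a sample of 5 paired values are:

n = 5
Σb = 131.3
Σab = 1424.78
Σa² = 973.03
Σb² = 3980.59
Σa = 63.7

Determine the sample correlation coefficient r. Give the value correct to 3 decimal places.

-0.846

r = (nΣab − ΣaΣb) / √[(nΣa² − (Σa)²)(nΣb² − (Σb)²)]
Numerator: 5×1424.78 − 63.7×131.3 = -1239.91
Denominator: √[(4865.15 − 4057.69)(19902.95 − 17239.69)] = √[807.46 × 2663.26] = 1466.4501
r = -1239.91 / 1466.4501 ≈ -0.846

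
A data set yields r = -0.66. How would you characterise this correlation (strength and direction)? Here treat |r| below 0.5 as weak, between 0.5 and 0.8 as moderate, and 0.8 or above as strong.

moderate negative

r = -0.66 < 0 so the relationship is negative.
|r| = 0.66, which falls in the moderate range.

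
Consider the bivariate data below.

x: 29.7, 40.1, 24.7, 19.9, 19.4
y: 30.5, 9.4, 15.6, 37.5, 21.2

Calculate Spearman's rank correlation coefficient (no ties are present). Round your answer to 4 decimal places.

-0.5000

Rank x: 4, 5, 3, 2, 1
Rank y: 4, 1, 2, 5, 3
d = rank(x) − rank(y): 0, 4, 1, -3, -2; Σd² = 30
ρ = 1 − 6Σd² / [n(n²−1)] = 1 − 6×30 / (5×24) = 1 − 180/120 ≈ -0.5000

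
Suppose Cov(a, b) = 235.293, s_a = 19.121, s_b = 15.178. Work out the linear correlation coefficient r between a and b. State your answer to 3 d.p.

r = Cov(a,b) / (s_a · s_b) = 235.293 / (19.121 × 15.178)
  = 235.293 / 290.2185 ≈ 0.811

0.811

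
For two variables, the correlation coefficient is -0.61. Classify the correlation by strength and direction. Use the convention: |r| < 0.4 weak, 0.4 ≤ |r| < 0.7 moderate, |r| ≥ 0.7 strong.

r = -0.61 < 0 so the relationship is negative.
|r| = 0.61, which falls in the moderate range.

moderate negative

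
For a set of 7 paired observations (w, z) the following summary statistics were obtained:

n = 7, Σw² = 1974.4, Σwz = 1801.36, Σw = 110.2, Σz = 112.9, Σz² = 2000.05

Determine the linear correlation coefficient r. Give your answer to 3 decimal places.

r = (nΣwz − ΣwΣz) / √[(nΣw² − (Σw)²)(nΣz² − (Σz)²)]
Numerator: 7×1801.36 − 110.2×112.9 = 167.94
Denominator: √[(13820.8 − 12144.04)(14000.35 − 12746.41)] = √[1676.76 × 1253.94] = 1450.0195
r = 167.94 / 1450.0195 ≈ 0.116

0.116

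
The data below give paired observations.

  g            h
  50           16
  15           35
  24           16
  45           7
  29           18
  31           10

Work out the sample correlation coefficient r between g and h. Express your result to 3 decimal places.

n = 6, Σg = 194, Σh = 102, Σg² = 7128, Σh² = 2210, Σgh = 2856
nΣgh − ΣgΣh = 17136 − 19788 = -2652
nΣg² − (Σg)² = 42768 − 37636 = 5132; nΣh² − (Σh)² = 13260 − 10404 = 2856
r = -2652 / √(5132 × 2856) = -2652 / 3828.4451 ≈ -0.693

-0.693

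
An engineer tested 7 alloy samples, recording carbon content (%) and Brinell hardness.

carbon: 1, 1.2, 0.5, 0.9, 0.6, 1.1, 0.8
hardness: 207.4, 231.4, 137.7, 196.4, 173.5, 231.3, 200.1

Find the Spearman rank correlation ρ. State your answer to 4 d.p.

Rank carbon: 5, 7, 1, 4, 2, 6, 3
Rank hardness: 5, 7, 1, 3, 2, 6, 4
d = rank(carbon) − rank(hardness): 0, 0, 0, 1, 0, 0, -1; Σd² = 2
ρ = 1 − 6Σd² / [n(n²−1)] = 1 − 6×2 / (7×48) = 1 − 12/336 ≈ 0.9643

0.9643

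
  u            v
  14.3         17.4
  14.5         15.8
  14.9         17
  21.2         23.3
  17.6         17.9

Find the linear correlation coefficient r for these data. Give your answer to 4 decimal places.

n = 5, Σu = 82.5, Σv = 91.4, Σu² = 1395.95, Σv² = 1704.7, Σuv = 1540.22
nΣuv − ΣuΣv = 7701.1 − 7540.5 = 160.6
nΣu² − (Σu)² = 6979.75 − 6806.25 = 173.5; nΣv² − (Σv)² = 8523.5 − 8353.96 = 169.54
r = 160.6 / √(173.5 × 169.54) = 160.6 / 171.5086 ≈ 0.9364

0.9364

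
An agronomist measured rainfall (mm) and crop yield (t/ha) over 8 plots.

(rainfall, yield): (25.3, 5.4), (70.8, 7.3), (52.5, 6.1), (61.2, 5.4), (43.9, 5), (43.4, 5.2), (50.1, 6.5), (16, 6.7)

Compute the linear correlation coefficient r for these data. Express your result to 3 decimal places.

n = 8, Σx = 363.2, Σy = 47.6, Σx² = 18731.2, Σy² = 288, Σxy = 2182.22
nΣxy − ΣxΣy = 17457.76 − 17288.32 = 169.44
nΣx² − (Σx)² = 149849.6 − 131914.24 = 17935.36; nΣy² − (Σy)² = 2304 − 2265.76 = 38.24
r = 169.44 / √(17935.36 × 38.24) = 169.44 / 828.1595 ≈ 0.205

0.205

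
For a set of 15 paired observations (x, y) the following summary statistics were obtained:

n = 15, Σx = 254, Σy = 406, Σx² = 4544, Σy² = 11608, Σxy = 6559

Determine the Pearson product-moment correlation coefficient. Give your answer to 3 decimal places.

-0.815

r = (nΣxy − ΣxΣy) / √[(nΣx² − (Σx)²)(nΣy² − (Σy)²)]
Numerator: 15×6559 − 254×406 = -4739
Denominator: √[(68160 − 64516)(174120 − 164836)] = √[3644 × 9284] = 5816.4333
r = -4739 / 5816.4333 ≈ -0.815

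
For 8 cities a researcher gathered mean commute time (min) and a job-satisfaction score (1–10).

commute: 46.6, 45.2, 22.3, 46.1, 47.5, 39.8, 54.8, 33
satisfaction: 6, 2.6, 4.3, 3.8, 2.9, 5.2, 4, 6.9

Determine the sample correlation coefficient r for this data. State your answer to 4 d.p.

-0.3469

n = 8, Σx = 335.3, Σy = 35.7, Σx² = 14769.43, Σy² = 174.75, Σxy = 1459.8
nΣxy − ΣxΣy = 11678.4 − 11970.21 = -291.81
nΣx² − (Σx)² = 118155.44 − 112426.09 = 5729.35; nΣy² − (Σy)² = 1398 − 1274.49 = 123.51
r = -291.81 / √(5729.35 × 123.51) = -291.81 / 841.2087 ≈ -0.3469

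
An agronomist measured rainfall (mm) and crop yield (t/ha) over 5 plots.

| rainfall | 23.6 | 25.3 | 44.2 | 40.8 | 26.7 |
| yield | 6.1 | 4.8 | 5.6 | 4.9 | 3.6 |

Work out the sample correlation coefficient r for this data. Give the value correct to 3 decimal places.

n = 5, Σx = 160.6, Σy = 25, Σx² = 5528.22, Σy² = 128.58, Σxy = 808.96
nΣxy − ΣxΣy = 4044.8 − 4015 = 29.8
nΣx² − (Σx)² = 27641.1 − 25792.36 = 1848.74; nΣy² − (Σy)² = 642.9 − 625 = 17.9
r = 29.8 / √(1848.74 × 17.9) = 29.8 / 181.9133 ≈ 0.164

0.164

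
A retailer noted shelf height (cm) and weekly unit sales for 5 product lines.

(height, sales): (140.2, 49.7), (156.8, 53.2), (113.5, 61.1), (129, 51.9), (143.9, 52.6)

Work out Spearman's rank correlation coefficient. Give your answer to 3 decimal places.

-0.100

Rank height: 3, 5, 1, 2, 4
Rank sales: 1, 4, 5, 2, 3
d = rank(height) − rank(sales): 2, 1, -4, 0, 1; Σd² = 22
ρ = 1 − 6Σd² / [n(n²−1)] = 1 − 6×22 / (5×24) = 1 − 132/120 ≈ -0.100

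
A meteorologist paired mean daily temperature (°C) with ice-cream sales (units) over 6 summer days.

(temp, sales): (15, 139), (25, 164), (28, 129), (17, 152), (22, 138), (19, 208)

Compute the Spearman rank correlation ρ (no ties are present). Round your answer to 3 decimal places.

-0.314

Rank temp: 1, 5, 6, 2, 4, 3
Rank sales: 3, 5, 1, 4, 2, 6
d = rank(temp) − rank(sales): -2, 0, 5, -2, 2, -3; Σd² = 46
ρ = 1 − 6Σd² / [n(n²−1)] = 1 − 6×46 / (6×35) = 1 − 276/210 ≈ -0.314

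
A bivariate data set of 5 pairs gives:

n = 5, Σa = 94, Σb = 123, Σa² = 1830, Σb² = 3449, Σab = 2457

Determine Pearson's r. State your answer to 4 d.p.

0.8870

r = (nΣab − ΣaΣb) / √[(nΣa² − (Σa)²)(nΣb² − (Σb)²)]
Numerator: 5×2457 − 94×123 = 723
Denominator: √[(9150 − 8836)(17245 − 15129)] = √[314 × 2116] = 815.1221
r = 723 / 815.1221 ≈ 0.8870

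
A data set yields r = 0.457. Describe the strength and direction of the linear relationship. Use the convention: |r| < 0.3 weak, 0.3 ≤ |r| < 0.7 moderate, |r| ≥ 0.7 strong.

moderate positive

r = 0.457 > 0 so the relationship is positive.
|r| = 0.457, which falls in the moderate range.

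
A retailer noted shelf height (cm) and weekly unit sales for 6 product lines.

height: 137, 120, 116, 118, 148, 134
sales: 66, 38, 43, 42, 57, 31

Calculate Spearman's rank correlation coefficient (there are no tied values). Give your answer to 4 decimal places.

Rank height: 5, 3, 1, 2, 6, 4
Rank sales: 6, 2, 4, 3, 5, 1
d = rank(height) − rank(sales): -1, 1, -3, -1, 1, 3; Σd² = 22
ρ = 1 − 6Σd² / [n(n²−1)] = 1 − 6×22 / (6×35) = 1 − 132/210 ≈ 0.3714

0.3714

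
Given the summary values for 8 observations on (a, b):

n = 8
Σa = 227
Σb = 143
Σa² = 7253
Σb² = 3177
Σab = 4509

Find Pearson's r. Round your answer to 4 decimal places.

0.6358

r = (nΣab − ΣaΣb) / √[(nΣa² − (Σa)²)(nΣb² − (Σb)²)]
Numerator: 8×4509 − 227×143 = 3611
Denominator: √[(58024 − 51529)(25416 − 20449)] = √[6495 × 4967] = 5679.8473
r = 3611 / 5679.8473 ≈ 0.6358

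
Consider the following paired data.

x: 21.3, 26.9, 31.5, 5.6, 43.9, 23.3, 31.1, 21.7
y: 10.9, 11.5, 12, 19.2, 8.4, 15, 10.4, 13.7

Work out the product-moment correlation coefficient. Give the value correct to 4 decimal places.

n = 8, Σx = 205.3, Σy = 101.1, Σx² = 6109.11, Σy² = 1355.11, Σxy = 2366.03
nΣxy − ΣxΣy = 18928.24 − 20755.83 = -1827.59
nΣx² − (Σx)² = 48872.88 − 42148.09 = 6724.79; nΣy² − (Σy)² = 10840.88 − 10221.21 = 619.67
r = -1827.59 / √(6724.79 × 619.67) = -1827.59 / 2041.3600 ≈ -0.8953

-0.8953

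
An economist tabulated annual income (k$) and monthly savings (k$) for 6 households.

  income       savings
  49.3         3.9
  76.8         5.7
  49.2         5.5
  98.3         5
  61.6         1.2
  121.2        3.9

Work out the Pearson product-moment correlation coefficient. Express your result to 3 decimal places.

0.091

n = 6, Σx = 456.4, Σy = 25.2, Σx² = 38896.26, Σy² = 119.6, Σxy = 1938.73
nΣxy − ΣxΣy = 11632.38 − 11501.28 = 131.1
nΣx² − (Σx)² = 233377.56 − 208300.96 = 25076.6; nΣy² − (Σy)² = 717.6 − 635.04 = 82.56
r = 131.1 / √(25076.6 × 82.56) = 131.1 / 1438.8621 ≈ 0.091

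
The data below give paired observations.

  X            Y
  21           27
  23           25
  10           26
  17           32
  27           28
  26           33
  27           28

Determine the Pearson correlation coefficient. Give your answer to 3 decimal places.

n = 7, ΣX = 151, ΣY = 199, ΣX² = 3493, ΣY² = 5711, ΣXY = 4316
nΣXY − ΣXΣY = 30212 − 30049 = 163
nΣX² − (ΣX)² = 24451 − 22801 = 1650; nΣY² − (ΣY)² = 39977 − 39601 = 376
r = 163 / √(1650 × 376) = 163 / 787.6547 ≈ 0.207

0.207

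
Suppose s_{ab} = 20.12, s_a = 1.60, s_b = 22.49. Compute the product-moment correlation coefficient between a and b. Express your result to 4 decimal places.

r = Cov(a,b) / (s_a · s_b) = 20.12 / (1.60 × 22.49)
  = 20.12 / 35.9840 ≈ 0.5591

0.5591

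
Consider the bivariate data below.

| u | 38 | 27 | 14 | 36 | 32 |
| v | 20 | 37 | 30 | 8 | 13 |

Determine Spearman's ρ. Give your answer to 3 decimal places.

-0.600

Rank u: 5, 2, 1, 4, 3
Rank v: 3, 5, 4, 1, 2
d = rank(u) − rank(v): 2, -3, -3, 3, 1; Σd² = 32
ρ = 1 − 6Σd² / [n(n²−1)] = 1 − 6×32 / (5×24) = 1 − 192/120 ≈ -0.600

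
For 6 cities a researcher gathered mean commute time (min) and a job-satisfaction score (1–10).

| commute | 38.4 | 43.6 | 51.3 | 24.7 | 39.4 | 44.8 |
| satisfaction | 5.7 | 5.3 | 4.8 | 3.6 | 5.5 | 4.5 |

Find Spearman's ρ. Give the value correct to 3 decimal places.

Rank commute: 2, 4, 6, 1, 3, 5
Rank satisfaction: 6, 4, 3, 1, 5, 2
d = rank(commute) − rank(satisfaction): -4, 0, 3, 0, -2, 3; Σd² = 38
ρ = 1 − 6Σd² / [n(n²−1)] = 1 − 6×38 / (6×35) = 1 − 228/210 ≈ -0.086

-0.086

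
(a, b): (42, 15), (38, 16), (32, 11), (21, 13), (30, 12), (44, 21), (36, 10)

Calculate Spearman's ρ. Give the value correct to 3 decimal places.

Rank a: 6, 5, 3, 1, 2, 7, 4
Rank b: 5, 6, 2, 4, 3, 7, 1
d = rank(a) − rank(b): 1, -1, 1, -3, -1, 0, 3; Σd² = 22
ρ = 1 − 6Σd² / [n(n²−1)] = 1 − 6×22 / (7×48) = 1 − 132/336 ≈ 0.607

0.607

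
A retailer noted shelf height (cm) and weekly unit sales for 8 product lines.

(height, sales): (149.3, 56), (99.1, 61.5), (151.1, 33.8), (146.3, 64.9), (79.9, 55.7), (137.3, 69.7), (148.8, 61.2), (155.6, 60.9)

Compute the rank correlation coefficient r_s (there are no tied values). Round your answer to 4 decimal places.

Rank height: 6, 2, 7, 4, 1, 3, 5, 8
Rank sales: 3, 6, 1, 7, 2, 8, 5, 4
d = rank(height) − rank(sales): 3, -4, 6, -3, -1, -5, 0, 4; Σd² = 112
ρ = 1 − 6Σd² / [n(n²−1)] = 1 − 6×112 / (8×63) = 1 − 672/504 ≈ -0.3333

-0.3333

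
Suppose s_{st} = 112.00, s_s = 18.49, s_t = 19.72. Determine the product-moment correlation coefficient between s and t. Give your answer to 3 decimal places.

0.307

r = Cov(s,t) / (s_s · s_t) = 112.00 / (18.49 × 19.72)
  = 112.00 / 364.6228 ≈ 0.307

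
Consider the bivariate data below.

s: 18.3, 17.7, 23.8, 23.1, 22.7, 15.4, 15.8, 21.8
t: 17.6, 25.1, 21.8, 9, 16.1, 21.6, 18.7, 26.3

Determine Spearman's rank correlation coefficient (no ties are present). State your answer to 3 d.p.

Rank s: 4, 3, 8, 7, 6, 1, 2, 5
Rank t: 3, 7, 6, 1, 2, 5, 4, 8
d = rank(s) − rank(t): 1, -4, 2, 6, 4, -4, -2, -3; Σd² = 102
ρ = 1 − 6Σd² / [n(n²−1)] = 1 − 6×102 / (8×63) = 1 − 612/504 ≈ -0.214

-0.214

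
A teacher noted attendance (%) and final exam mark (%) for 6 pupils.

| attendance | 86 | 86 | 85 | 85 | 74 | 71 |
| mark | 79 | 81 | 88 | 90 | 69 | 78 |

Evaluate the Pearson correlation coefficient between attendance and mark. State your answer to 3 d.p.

n = 6, Σx = 487, Σy = 485, Σx² = 39759, Σy² = 39491, Σxy = 39534
nΣxy − ΣxΣy = 237204 − 236195 = 1009
nΣx² − (Σx)² = 238554 − 237169 = 1385; nΣy² − (Σy)² = 236946 − 235225 = 1721
r = 1009 / √(1385 × 1721) = 1009 / 1543.8863 ≈ 0.654

0.654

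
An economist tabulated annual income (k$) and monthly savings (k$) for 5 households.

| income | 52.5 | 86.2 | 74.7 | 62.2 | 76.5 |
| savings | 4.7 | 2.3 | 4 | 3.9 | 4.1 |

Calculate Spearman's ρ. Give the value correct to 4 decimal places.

-0.6000

Rank income: 1, 5, 3, 2, 4
Rank savings: 5, 1, 3, 2, 4
d = rank(income) − rank(savings): -4, 4, 0, 0, 0; Σd² = 32
ρ = 1 − 6Σd² / [n(n²−1)] = 1 − 6×32 / (5×24) = 1 − 192/120 ≈ -0.6000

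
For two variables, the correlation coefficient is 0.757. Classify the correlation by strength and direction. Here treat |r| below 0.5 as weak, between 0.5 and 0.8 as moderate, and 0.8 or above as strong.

r = 0.757 > 0 so the relationship is positive.
|r| = 0.757, which falls in the moderate range.

moderate positive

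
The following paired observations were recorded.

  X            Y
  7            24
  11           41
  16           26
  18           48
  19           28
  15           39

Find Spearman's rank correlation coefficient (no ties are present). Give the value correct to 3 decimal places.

0.314

Rank X: 1, 2, 4, 5, 6, 3
Rank Y: 1, 5, 2, 6, 3, 4
d = rank(X) − rank(Y): 0, -3, 2, -1, 3, -1; Σd² = 24
ρ = 1 − 6Σd² / [n(n²−1)] = 1 − 6×24 / (6×35) = 1 − 144/210 ≈ 0.314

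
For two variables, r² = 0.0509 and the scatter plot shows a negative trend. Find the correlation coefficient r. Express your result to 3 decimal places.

|r| = √0.0509 = 0.226
The association is negative, so r = −0.226.

-0.226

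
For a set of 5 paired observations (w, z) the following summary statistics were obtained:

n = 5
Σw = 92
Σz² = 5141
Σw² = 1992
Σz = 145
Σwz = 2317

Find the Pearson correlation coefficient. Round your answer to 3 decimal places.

-0.663

r = (nΣwz − ΣwΣz) / √[(nΣw² − (Σw)²)(nΣz² − (Σz)²)]
Numerator: 5×2317 − 92×145 = -1755
Denominator: √[(9960 − 8464)(25705 − 21025)] = √[1496 × 4680] = 2645.9932
r = -1755 / 2645.9932 ≈ -0.663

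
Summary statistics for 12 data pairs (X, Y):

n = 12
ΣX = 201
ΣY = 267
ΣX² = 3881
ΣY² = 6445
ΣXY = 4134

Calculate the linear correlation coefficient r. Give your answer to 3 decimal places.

-0.664

r = (nΣXY − ΣXΣY) / √[(nΣX² − (ΣX)²)(nΣY² − (ΣY)²)]
Numerator: 12×4134 − 201×267 = -4059
Denominator: √[(46572 − 40401)(77340 − 71289)] = √[6171 × 6051] = 6110.7054
r = -4059 / 6110.7054 ≈ -0.664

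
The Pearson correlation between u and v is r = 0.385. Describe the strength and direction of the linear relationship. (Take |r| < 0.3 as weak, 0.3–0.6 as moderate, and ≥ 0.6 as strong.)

moderate positive

r = 0.385 > 0 so the relationship is positive.
|r| = 0.385, which falls in the moderate range.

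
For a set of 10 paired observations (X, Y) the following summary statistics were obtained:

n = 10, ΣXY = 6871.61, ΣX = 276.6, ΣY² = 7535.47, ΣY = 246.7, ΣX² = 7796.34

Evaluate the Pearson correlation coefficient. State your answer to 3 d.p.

r = (nΣXY − ΣXΣY) / √[(nΣX² − (ΣX)²)(nΣY² − (ΣY)²)]
Numerator: 10×6871.61 − 276.6×246.7 = 478.88
Denominator: √[(77963.4 − 76507.56)(75354.7 − 60860.89)] = √[1455.84 × 14493.81] = 4593.5464
r = 478.88 / 4593.5464 ≈ 0.104

0.104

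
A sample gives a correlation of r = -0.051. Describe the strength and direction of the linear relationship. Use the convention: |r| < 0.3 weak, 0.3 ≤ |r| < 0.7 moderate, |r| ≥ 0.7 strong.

weak negative

r = -0.051 < 0 so the relationship is negative.
|r| = 0.051, which falls in the weak range.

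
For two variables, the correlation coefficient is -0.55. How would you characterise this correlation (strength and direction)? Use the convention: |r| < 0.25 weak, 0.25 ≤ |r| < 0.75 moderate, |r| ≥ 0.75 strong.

r = -0.55 < 0 so the relationship is negative.
|r| = 0.55, which falls in the moderate range.

moderate negative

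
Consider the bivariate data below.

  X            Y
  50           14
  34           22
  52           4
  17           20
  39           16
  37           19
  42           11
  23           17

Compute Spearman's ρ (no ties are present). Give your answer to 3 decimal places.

-0.857

Rank X: 7, 3, 8, 1, 5, 4, 6, 2
Rank Y: 3, 8, 1, 7, 4, 6, 2, 5
d = rank(X) − rank(Y): 4, -5, 7, -6, 1, -2, 4, -3; Σd² = 156
ρ = 1 − 6Σd² / [n(n²−1)] = 1 − 6×156 / (8×63) = 1 − 936/504 ≈ -0.857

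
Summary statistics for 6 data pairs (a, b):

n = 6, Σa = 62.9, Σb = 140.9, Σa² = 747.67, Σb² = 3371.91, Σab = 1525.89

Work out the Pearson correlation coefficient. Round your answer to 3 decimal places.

r = (nΣab − ΣaΣb) / √[(nΣa² − (Σa)²)(nΣb² − (Σb)²)]
Numerator: 6×1525.89 − 62.9×140.9 = 292.73
Denominator: √[(4486.02 − 3956.41)(20231.46 − 19852.81)] = √[529.61 × 378.65] = 447.8134
r = 292.73 / 447.8134 ≈ 0.654

0.654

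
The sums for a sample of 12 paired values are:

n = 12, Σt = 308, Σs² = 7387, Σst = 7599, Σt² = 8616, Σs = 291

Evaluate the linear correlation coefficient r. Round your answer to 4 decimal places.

0.2683

r = (nΣst − ΣsΣt) / √[(nΣs² − (Σs)²)(nΣt² − (Σt)²)]
Numerator: 12×7599 − 291×308 = 1560
Denominator: √[(88644 − 84681)(103392 − 94864)] = √[3963 × 8528] = 5813.4726
r = 1560 / 5813.4726 ≈ 0.2683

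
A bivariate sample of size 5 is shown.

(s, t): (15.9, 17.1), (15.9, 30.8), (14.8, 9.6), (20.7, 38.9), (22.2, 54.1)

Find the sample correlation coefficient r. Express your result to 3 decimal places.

n = 5, Σs = 89.5, Σt = 150.5, Σs² = 1645.99, Σt² = 5773.23, Σst = 2909.94
nΣst − ΣsΣt = 14549.7 − 13469.75 = 1079.95
nΣs² − (Σs)² = 8229.95 − 8010.25 = 219.7; nΣt² − (Σt)² = 28866.15 − 22650.25 = 6215.9
r = 1079.95 / √(219.7 × 6215.9) = 1079.95 / 1168.6031 ≈ 0.924

0.924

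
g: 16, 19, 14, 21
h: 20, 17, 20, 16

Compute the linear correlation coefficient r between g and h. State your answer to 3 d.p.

n = 4, Σg = 70, Σh = 73, Σg² = 1254, Σh² = 1345, Σgh = 1259
nΣgh − ΣgΣh = 5036 − 5110 = -74
nΣg² − (Σg)² = 5016 − 4900 = 116; nΣh² − (Σh)² = 5380 − 5329 = 51
r = -74 / √(116 × 51) = -74 / 76.9155 ≈ -0.962

-0.962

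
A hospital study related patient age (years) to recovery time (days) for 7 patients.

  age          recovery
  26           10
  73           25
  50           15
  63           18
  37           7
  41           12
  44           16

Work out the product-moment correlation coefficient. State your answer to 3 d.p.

0.906

n = 7, Σx = 334, Σy = 103, Σx² = 17460, Σy² = 1723, Σxy = 5424
nΣxy − ΣxΣy = 37968 − 34402 = 3566
nΣx² − (Σx)² = 122220 − 111556 = 10664; nΣy² − (Σy)² = 12061 − 10609 = 1452
r = 3566 / √(10664 × 1452) = 3566 / 3934.9877 ≈ 0.906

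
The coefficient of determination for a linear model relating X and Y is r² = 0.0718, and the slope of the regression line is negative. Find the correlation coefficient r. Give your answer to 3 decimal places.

|r| = √0.0718 = 0.268
The association is negative, so r = −0.268.

-0.268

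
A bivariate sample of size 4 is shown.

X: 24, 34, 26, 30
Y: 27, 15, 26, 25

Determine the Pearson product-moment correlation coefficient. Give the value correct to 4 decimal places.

-0.8990

n = 4, ΣX = 114, ΣY = 93, ΣX² = 3308, ΣY² = 2255, ΣXY = 2584
nΣXY − ΣXΣY = 10336 − 10602 = -266
nΣX² − (ΣX)² = 13232 − 12996 = 236; nΣY² − (ΣY)² = 9020 − 8649 = 371
r = -266 / √(236 × 371) = -266 / 295.8986 ≈ -0.8990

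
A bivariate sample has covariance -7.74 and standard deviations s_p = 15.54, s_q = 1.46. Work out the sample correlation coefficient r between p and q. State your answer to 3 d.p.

-0.341

r = Cov(p,q) / (s_p · s_q) = -7.74 / (15.54 × 1.46)
  = -7.74 / 22.6884 ≈ -0.341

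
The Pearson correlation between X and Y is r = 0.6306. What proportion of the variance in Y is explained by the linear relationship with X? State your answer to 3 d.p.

r² = (0.6306)² = 0.398

0.398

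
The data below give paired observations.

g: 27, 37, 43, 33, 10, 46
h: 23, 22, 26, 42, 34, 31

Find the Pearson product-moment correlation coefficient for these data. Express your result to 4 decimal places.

-0.2212

n = 6, Σg = 196, Σh = 178, Σg² = 7252, Σh² = 5570, Σgh = 5705
nΣgh − ΣgΣh = 34230 − 34888 = -658
nΣg² − (Σg)² = 43512 − 38416 = 5096; nΣh² − (Σh)² = 33420 − 31684 = 1736
r = -658 / √(5096 × 1736) = -658 / 2974.3329 ≈ -0.2212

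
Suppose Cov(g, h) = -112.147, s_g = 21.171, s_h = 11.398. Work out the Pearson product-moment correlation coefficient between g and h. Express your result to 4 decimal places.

-0.4647

r = Cov(g,h) / (s_g · s_h) = -112.147 / (21.171 × 11.398)
  = -112.147 / 241.3071 ≈ -0.4647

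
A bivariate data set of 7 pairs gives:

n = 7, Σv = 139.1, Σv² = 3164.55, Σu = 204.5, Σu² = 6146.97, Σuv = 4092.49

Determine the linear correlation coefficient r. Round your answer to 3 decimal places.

0.109

r = (nΣuv − ΣuΣv) / √[(nΣu² − (Σu)²)(nΣv² − (Σv)²)]
Numerator: 7×4092.49 − 204.5×139.1 = 201.48
Denominator: √[(43028.79 − 41820.25)(22151.85 − 19348.81)] = √[1208.54 × 2803.04] = 1840.5396
r = 201.48 / 1840.5396 ≈ 0.109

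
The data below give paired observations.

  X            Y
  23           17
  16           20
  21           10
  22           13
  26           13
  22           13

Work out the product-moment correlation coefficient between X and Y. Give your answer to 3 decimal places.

n = 6, ΣX = 130, ΣY = 86, ΣX² = 2870, ΣY² = 1296, ΣXY = 1831
nΣXY − ΣXΣY = 10986 − 11180 = -194
nΣX² − (ΣX)² = 17220 − 16900 = 320; nΣY² − (ΣY)² = 7776 − 7396 = 380
r = -194 / √(320 × 380) = -194 / 348.7119 ≈ -0.556

-0.556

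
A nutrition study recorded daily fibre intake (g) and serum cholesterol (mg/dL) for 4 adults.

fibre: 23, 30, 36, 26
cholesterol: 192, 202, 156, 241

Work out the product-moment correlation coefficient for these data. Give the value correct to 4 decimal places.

n = 4, Σx = 115, Σy = 791, Σx² = 3401, Σy² = 160085, Σxy = 22358
nΣxy − ΣxΣy = 89432 − 90965 = -1533
nΣx² − (Σx)² = 13604 − 13225 = 379; nΣy² − (Σy)² = 640340 − 625681 = 14659
r = -1533 / √(379 × 14659) = -1533 / 2357.0662 ≈ -0.6504

-0.6504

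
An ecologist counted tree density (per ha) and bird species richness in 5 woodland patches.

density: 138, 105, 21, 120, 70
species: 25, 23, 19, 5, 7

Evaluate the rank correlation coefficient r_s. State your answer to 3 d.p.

0.300

Rank density: 5, 3, 1, 4, 2
Rank species: 5, 4, 3, 1, 2
d = rank(density) − rank(species): 0, -1, -2, 3, 0; Σd² = 14
ρ = 1 − 6Σd² / [n(n²−1)] = 1 − 6×14 / (5×24) = 1 − 84/120 ≈ 0.300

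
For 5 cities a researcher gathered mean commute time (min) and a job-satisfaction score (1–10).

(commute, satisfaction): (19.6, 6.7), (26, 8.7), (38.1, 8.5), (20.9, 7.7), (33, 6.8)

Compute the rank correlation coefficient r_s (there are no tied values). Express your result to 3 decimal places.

Rank commute: 1, 3, 5, 2, 4
Rank satisfaction: 1, 5, 4, 3, 2
d = rank(commute) − rank(satisfaction): 0, -2, 1, -1, 2; Σd² = 10
ρ = 1 − 6Σd² / [n(n²−1)] = 1 − 6×10 / (5×24) = 1 − 60/120 ≈ 0.500

0.500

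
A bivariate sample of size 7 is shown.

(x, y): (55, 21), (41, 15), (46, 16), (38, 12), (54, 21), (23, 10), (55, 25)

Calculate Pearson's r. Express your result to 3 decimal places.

0.925

n = 7, Σx = 312, Σy = 120, Σx² = 14736, Σy² = 2232, Σxy = 5701
nΣxy − ΣxΣy = 39907 − 37440 = 2467
nΣx² − (Σx)² = 103152 − 97344 = 5808; nΣy² − (Σy)² = 15624 − 14400 = 1224
r = 2467 / √(5808 × 1224) = 2467 / 2666.2693 ≈ 0.925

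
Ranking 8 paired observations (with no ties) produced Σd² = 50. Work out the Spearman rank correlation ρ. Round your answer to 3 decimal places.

ρ = 1 − 6Σd² / [n(n²−1)] = 1 − 6×50 / (8×63)
  = 1 − 300/504 = 1 − 0.5952 ≈ 0.405

0.405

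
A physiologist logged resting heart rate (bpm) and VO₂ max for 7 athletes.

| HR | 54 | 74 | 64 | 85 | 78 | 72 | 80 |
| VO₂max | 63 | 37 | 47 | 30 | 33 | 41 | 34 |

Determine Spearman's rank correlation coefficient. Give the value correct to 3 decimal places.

-0.964

Rank HR: 1, 4, 2, 7, 5, 3, 6
Rank VO₂max: 7, 4, 6, 1, 2, 5, 3
d = rank(HR) − rank(VO₂max): -6, 0, -4, 6, 3, -2, 3; Σd² = 110
ρ = 1 − 6Σd² / [n(n²−1)] = 1 − 6×110 / (7×48) = 1 − 660/336 ≈ -0.964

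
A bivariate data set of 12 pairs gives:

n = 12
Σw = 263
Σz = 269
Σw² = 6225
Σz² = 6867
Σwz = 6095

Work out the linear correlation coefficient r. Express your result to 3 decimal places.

0.321

r = (nΣwz − ΣwΣz) / √[(nΣw² − (Σw)²)(nΣz² − (Σz)²)]
Numerator: 12×6095 − 263×269 = 2393
Denominator: √[(74700 − 69169)(82404 − 72361)] = √[5531 × 10043] = 7453.0419
r = 2393 / 7453.0419 ≈ 0.321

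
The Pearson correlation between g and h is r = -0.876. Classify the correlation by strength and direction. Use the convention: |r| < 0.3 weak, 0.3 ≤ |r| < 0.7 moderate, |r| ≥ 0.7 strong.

strong negative

r = -0.876 < 0 so the relationship is negative.
|r| = 0.876, which falls in the strong range.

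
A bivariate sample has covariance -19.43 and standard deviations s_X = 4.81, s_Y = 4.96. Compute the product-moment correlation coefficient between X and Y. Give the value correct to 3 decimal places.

-0.814

r = Cov(X,Y) / (s_X · s_Y) = -19.43 / (4.81 × 4.96)
  = -19.43 / 23.8576 ≈ -0.814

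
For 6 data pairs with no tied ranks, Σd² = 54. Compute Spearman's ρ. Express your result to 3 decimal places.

-0.543

ρ = 1 − 6Σd² / [n(n²−1)] = 1 − 6×54 / (6×35)
  = 1 − 324/210 = 1 − 1.5429 ≈ -0.543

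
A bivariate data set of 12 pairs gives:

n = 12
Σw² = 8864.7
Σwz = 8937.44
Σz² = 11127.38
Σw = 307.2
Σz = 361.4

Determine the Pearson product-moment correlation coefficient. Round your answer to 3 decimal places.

r = (nΣwz − ΣwΣz) / √[(nΣw² − (Σw)²)(nΣz² − (Σz)²)]
Numerator: 12×8937.44 − 307.2×361.4 = -3772.8
Denominator: √[(106376.4 − 94371.84)(133528.56 − 130609.96)] = √[12004.56 × 2918.6] = 5919.1645
r = -3772.8 / 5919.1645 ≈ -0.637

-0.637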